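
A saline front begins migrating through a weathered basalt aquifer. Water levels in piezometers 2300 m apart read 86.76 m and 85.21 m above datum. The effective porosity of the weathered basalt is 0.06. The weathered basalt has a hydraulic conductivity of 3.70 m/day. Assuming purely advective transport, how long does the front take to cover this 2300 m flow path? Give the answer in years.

152

Hydraulic gradient i = (86.76 − 85.21) / 2300 = 1.55 / 2300 = 0.0006739.
Darcy flux q = K · i = 3.700 × 0.0006739 = 0.002493 m/day.
Seepage velocity v = q / n_e = 0.002493 / 0.06 = 0.04156 m/day.
Travel time t = L / v = 2300 / 0.04156 = 55344 days = 151.5 years.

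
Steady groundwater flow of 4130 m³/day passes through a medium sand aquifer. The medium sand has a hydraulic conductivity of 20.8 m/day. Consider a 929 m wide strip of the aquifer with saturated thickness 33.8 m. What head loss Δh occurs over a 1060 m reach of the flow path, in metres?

Cross-sectional area A = 929 × 33.8 = 31400 m².
From Q = K·A·i, i = Q / (K·A) = 4130 / (20.80 × 31400) = 0.006323.
Head loss Δh = i · L = 0.006323 × 1060 = 6.703 m.

6.70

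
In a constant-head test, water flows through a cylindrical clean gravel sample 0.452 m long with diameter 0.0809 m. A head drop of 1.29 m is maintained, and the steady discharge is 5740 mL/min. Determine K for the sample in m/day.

Cross-sectional area A = π·(d/2)² = π × (0.0809/2)² = 0.005140 m².
Convert discharge: 5740 mL/min = 9.567e-05 m³/s.
Darcy's law rearranged: K = Q·L / (A·Δh) = 9.567e-05 × 0.452 / (0.005140 × 1.29) = 0.006521 m/s = 563.4 m/day.

563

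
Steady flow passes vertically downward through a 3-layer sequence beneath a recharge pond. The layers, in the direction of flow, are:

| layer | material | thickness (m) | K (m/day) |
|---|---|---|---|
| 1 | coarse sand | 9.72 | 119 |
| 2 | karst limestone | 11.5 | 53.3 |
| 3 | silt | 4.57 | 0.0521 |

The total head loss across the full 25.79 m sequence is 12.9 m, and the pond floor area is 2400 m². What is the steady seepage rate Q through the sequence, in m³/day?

352

Flow is perpendicular to layering, so the layers act in series and the equivalent K is the thickness-weighted harmonic mean.
Total thickness L = 9.72 + 11.5 + 4.57 = 25.79 m.
Σ(b_i/K_i) = 9.72/119 + 11.5/53.3 + 4.57/0.0521 = 88.01 d.
K_eq = L / Σ(b_i/K_i) = 25.79 / 88.01 = 0.2930 m/day.
Q = K_eq · A · (Δh/L) = 0.2930 × 2400 × (12.9/25.79) = 351.8 m³/day.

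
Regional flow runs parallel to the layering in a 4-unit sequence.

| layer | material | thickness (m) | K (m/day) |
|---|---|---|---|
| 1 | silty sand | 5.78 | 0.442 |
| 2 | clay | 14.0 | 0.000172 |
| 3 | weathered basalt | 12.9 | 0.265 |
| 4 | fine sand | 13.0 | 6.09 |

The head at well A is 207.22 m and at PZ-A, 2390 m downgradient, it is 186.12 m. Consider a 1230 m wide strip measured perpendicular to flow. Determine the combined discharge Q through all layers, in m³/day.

Flow is parallel to layering, so each bed carries its own Darcy discharge and the transmissivities add.
Σ(K_i·b_i) = 0.442×5.78 + 0.000172×14.0 + 0.265×12.9 + 6.09×13.0 = 85.15 m²/day.
Hydraulic gradient i = (207.22 − 186.12) / 2390 = 21.1 / 2390 = 0.008828.
Q = Σ(K_i·b_i) · W · i = 85.15 × 1230 × 0.008828 = 924.6 m³/day.

925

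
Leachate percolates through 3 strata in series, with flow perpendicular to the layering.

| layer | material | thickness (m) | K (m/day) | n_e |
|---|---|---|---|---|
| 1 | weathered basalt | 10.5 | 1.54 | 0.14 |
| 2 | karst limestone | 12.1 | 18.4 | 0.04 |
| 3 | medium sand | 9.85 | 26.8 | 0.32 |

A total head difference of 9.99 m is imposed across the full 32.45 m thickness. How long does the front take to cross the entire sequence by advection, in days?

With flow normal to the layers, continuity requires the same specific discharge q through every layer.
Σ(b_i/K_i) = 10.5/1.54 + 12.1/18.4 + 9.85/26.8 = 7.843 d.
q = Δh / Σ(b_i/K_i) = 9.99 / 7.843 = 1.274 m/day.
In each layer the seepage velocity is v_i = q/n_i, so the layer transit time is t_i = b_i·n_i / q:
  layer 1 (weathered basalt): t_1 = 10.5 × 0.14 / 1.274 = 1.154 d
  layer 2 (karst limestone): t_2 = 12.1 × 0.04 / 1.274 = 0.3800 d
  layer 3 (medium sand): t_3 = 9.85 × 0.32 / 1.274 = 2.475 d
Total t = Σ t_i = 4.009 days.

4.01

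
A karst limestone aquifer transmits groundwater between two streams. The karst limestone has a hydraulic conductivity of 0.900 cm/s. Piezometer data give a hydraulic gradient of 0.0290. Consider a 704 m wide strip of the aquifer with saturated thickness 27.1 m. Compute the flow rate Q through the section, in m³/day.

430000

Convert K: 0.900 cm/s × 864 = 777.6 m/day.
Cross-sectional area A = 704 × 27.1 = 19078 m².
Hydraulic gradient i = 0.0290.
Darcy's law: Q = K · A · i = 777.6 × 19078 × 0.02900 = 4.302e+05 m³/day.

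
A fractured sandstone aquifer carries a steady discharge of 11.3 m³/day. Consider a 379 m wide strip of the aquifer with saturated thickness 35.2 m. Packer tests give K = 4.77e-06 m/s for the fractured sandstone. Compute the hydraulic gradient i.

Convert K: 4.77e-06 m/s × 86400 = 0.4121 m/day.
Cross-sectional area A = 379 × 35.2 = 13341 m².
From Q = K·A·i, i = Q / (K·A) = 11.3 / (0.4121 × 13341) = 0.002055.

0.00206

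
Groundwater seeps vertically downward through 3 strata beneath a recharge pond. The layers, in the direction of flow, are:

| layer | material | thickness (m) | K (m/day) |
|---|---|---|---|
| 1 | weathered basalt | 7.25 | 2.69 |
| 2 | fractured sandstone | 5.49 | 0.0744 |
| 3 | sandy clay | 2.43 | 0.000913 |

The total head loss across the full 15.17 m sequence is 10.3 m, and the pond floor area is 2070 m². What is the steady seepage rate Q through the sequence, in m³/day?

7.79

Flow is perpendicular to layering, so the layers act in series and the equivalent K is the thickness-weighted harmonic mean.
Total thickness L = 7.25 + 5.49 + 2.43 = 15.17 m.
Σ(b_i/K_i) = 7.25/2.69 + 5.49/0.0744 + 2.43/0.000913 = 2738 d.
K_eq = L / Σ(b_i/K_i) = 15.17 / 2738 = 0.005540 m/day.
Q = K_eq · A · (Δh/L) = 0.005540 × 2070 × (10.3/15.17) = 7.787 m³/day.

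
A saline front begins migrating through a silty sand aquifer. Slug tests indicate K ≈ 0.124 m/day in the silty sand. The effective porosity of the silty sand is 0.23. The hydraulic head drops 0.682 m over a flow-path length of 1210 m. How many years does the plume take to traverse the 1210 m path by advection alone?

10900

Hydraulic gradient i = Δh / L = 0.682 / 1210 = 0.0005636.
Darcy flux q = K · i = 0.1240 × 0.0005636 = 6.989e-05 m/day.
Seepage velocity v = q / n_e = 6.989e-05 / 0.23 = 0.0003039 m/day.
Travel time t = L / v = 1210 / 0.0003039 = 3.982e+06 days = 10902 years.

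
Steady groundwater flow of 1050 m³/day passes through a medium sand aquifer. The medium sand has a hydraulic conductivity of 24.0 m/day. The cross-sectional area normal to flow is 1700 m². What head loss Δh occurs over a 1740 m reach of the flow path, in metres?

44.8

From Q = K·A·i, i = Q / (K·A) = 1050 / (24.00 × 1700) = 0.02574.
Head loss Δh = i · L = 0.02574 × 1740 = 44.78 m.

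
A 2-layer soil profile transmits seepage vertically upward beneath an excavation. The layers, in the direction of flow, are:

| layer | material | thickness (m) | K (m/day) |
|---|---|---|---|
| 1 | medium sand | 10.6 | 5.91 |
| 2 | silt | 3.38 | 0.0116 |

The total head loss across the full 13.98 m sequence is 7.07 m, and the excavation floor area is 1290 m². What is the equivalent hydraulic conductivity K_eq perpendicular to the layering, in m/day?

Flow is perpendicular to layering, so the layers act in series and the equivalent K is the thickness-weighted harmonic mean.
Total thickness L = 10.6 + 3.38 = 13.98 m.
Σ(b_i/K_i) = 10.6/5.91 + 3.38/0.0116 = 293.2 d.
K_eq = L / Σ(b_i/K_i) = 13.98 / 293.2 = 0.04769 m/day.

0.0477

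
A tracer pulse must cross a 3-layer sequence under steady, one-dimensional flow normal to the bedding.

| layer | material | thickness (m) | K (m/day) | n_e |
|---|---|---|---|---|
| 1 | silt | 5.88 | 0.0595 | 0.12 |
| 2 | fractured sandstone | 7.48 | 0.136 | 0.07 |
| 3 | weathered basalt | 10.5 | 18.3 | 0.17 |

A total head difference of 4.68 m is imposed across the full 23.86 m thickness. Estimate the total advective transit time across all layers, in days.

99.4

With flow normal to the layers, continuity requires the same specific discharge q through every layer.
Σ(b_i/K_i) = 5.88/0.0595 + 7.48/0.136 + 10.5/18.3 = 154.4 d.
q = Δh / Σ(b_i/K_i) = 4.68 / 154.4 = 0.03031 m/day.
In each layer the seepage velocity is v_i = q/n_i, so the layer transit time is t_i = b_i·n_i / q:
  layer 1 (silt): t_1 = 5.88 × 0.12 / 0.03031 = 23.28 d
  layer 2 (fractured sandstone): t_2 = 7.48 × 0.07 / 0.03031 = 17.27 d
  layer 3 (weathered basalt): t_3 = 10.5 × 0.17 / 0.03031 = 58.89 d
Total t = Σ t_i = 99.44 days.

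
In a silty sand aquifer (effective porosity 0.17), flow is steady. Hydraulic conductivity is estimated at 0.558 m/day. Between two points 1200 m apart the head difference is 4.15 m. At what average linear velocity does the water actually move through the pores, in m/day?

0.0114

Hydraulic gradient i = Δh / L = 4.15 / 1200 = 0.003458.
Darcy flux q = K · i = 0.5580 × 0.003458 = 0.001930 m/day.
Seepage velocity v = q / n_e = 0.001930 / 0.17 = 0.01135 m/day.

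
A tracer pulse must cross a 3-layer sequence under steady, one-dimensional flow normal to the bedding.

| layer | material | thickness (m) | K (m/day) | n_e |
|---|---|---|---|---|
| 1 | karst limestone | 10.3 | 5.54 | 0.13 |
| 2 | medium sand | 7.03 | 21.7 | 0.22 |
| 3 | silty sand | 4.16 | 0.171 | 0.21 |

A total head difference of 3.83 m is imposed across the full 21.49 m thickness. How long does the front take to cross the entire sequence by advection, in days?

With flow normal to the layers, continuity requires the same specific discharge q through every layer.
Σ(b_i/K_i) = 10.3/5.54 + 7.03/21.7 + 4.16/0.171 = 26.51 d.
q = Δh / Σ(b_i/K_i) = 3.83 / 26.51 = 0.1445 m/day.
In each layer the seepage velocity is v_i = q/n_i, so the layer transit time is t_i = b_i·n_i / q:
  layer 1 (karst limestone): t_1 = 10.3 × 0.13 / 0.1445 = 9.268 d
  layer 2 (medium sand): t_2 = 7.03 × 0.22 / 0.1445 = 10.71 d
  layer 3 (silty sand): t_3 = 4.16 × 0.21 / 0.1445 = 6.047 d
Total t = Σ t_i = 26.02 days.

26.0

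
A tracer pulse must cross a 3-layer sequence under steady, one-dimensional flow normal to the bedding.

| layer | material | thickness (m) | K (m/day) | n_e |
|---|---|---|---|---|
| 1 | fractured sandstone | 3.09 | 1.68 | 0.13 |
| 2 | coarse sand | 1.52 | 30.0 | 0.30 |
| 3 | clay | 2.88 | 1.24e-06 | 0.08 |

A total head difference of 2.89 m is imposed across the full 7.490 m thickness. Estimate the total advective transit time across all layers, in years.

With flow normal to the layers, continuity requires the same specific discharge q through every layer.
Σ(b_i/K_i) = 3.09/1.68 + 1.52/30.0 + 2.88/1.24e-06 = 2.323e+06 d.
q = Δh / Σ(b_i/K_i) = 2.89 / 2.323e+06 = 1.244e-06 m/day.
In each layer the seepage velocity is v_i = q/n_i, so the layer transit time is t_i = b_i·n_i / q:
  layer 1 (fractured sandstone): t_1 = 3.09 × 0.13 / 1.244e-06 = 3.228e+05 d
  layer 2 (coarse sand): t_2 = 1.52 × 0.30 / 1.244e-06 = 3.665e+05 d
  layer 3 (clay): t_3 = 2.88 × 0.08 / 1.244e-06 = 1.852e+05 d
Total t = Σ t_i = 8.745e+05 days = 2394 years.

2390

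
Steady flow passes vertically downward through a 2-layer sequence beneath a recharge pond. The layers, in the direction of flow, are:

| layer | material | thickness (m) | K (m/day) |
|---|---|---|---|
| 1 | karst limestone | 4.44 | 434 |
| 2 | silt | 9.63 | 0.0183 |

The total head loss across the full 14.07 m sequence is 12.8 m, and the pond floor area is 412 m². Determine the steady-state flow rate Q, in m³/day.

10.0

Flow is perpendicular to layering, so the layers act in series and the equivalent K is the thickness-weighted harmonic mean.
Total thickness L = 4.44 + 9.63 = 14.07 m.
Σ(b_i/K_i) = 4.44/434 + 9.63/0.0183 = 526.2 d.
K_eq = L / Σ(b_i/K_i) = 14.07 / 526.2 = 0.02674 m/day.
Q = K_eq · A · (Δh/L) = 0.02674 × 412 × (12.8/14.07) = 10.02 m³/day.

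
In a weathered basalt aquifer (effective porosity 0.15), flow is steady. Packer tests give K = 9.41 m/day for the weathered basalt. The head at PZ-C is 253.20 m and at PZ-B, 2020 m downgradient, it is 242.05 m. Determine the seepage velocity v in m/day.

0.346

Hydraulic gradient i = (253.20 − 242.05) / 2020 = 11.15 / 2020 = 0.005520.
Darcy flux q = K · i = 9.410 × 0.005520 = 0.05194 m/day.
Seepage velocity v = q / n_e = 0.05194 / 0.15 = 0.3463 m/day.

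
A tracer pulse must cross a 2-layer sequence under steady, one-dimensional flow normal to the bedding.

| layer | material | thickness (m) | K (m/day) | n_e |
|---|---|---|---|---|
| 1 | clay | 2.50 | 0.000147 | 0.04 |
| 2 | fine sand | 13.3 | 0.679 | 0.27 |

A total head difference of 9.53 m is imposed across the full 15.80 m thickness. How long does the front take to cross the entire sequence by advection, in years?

18.1

With flow normal to the layers, continuity requires the same specific discharge q through every layer.
Σ(b_i/K_i) = 2.50/0.000147 + 13.3/0.679 = 17026 d.
q = Δh / Σ(b_i/K_i) = 9.53 / 17026 = 0.0005597 m/day.
In each layer the seepage velocity is v_i = q/n_i, so the layer transit time is t_i = b_i·n_i / q:
  layer 1 (clay): t_1 = 2.50 × 0.04 / 0.0005597 = 178.7 d
  layer 2 (fine sand): t_2 = 13.3 × 0.27 / 0.0005597 = 6416 d
Total t = Σ t_i = 6594 days = 18.05 years.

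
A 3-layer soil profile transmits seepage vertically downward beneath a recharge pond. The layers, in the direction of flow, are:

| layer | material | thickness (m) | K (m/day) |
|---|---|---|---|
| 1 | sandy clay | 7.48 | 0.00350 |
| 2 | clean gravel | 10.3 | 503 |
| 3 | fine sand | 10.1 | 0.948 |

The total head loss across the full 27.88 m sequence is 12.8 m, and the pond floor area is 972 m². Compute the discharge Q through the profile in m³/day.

Flow is perpendicular to layering, so the layers act in series and the equivalent K is the thickness-weighted harmonic mean.
Total thickness L = 7.48 + 10.3 + 10.1 = 27.88 m.
Σ(b_i/K_i) = 7.48/0.00350 + 10.3/503 + 10.1/0.948 = 2148 d.
K_eq = L / Σ(b_i/K_i) = 27.88 / 2148 = 0.01298 m/day.
Q = K_eq · A · (Δh/L) = 0.01298 × 972 × (12.8/27.88) = 5.793 m³/day.

5.79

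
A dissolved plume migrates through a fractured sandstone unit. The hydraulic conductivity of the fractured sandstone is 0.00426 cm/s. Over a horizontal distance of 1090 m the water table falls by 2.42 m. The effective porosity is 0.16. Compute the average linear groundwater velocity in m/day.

Convert K: 0.00426 cm/s × 864 = 3.681 m/day.
Hydraulic gradient i = Δh / L = 2.42 / 1090 = 0.002220.
Darcy flux q = K · i = 3.681 × 0.002220 = 0.008172 m/day.
Seepage velocity v = q / n_e = 0.008172 / 0.16 = 0.05107 m/day.

0.0511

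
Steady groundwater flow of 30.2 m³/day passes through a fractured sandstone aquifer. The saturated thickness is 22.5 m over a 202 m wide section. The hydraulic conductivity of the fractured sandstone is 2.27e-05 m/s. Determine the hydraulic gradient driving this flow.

0.00339

Convert K: 2.27e-05 m/s × 86400 = 1.961 m/day.
Cross-sectional area A = 202 × 22.5 = 4545 m².
From Q = K·A·i, i = Q / (K·A) = 30.2 / (1.961 × 4545) = 0.003388.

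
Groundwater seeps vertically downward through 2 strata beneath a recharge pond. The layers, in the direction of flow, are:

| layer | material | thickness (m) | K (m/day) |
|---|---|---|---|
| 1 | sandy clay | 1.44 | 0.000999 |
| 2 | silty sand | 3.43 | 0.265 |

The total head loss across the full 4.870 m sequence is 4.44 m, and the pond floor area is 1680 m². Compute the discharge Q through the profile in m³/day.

Flow is perpendicular to layering, so the layers act in series and the equivalent K is the thickness-weighted harmonic mean.
Total thickness L = 1.44 + 3.43 = 4.870 m.
Σ(b_i/K_i) = 1.44/0.000999 + 3.43/0.265 = 1454 d.
K_eq = L / Σ(b_i/K_i) = 4.870 / 1454 = 0.003348 m/day.
Q = K_eq · A · (Δh/L) = 0.003348 × 1680 × (4.44/4.870) = 5.129 m³/day.

5.13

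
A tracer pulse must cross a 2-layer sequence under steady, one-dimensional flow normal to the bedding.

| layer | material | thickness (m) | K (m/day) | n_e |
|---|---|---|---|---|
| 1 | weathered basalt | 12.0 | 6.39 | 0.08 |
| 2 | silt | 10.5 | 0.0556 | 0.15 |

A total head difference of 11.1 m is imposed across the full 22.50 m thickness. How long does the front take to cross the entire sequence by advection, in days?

With flow normal to the layers, continuity requires the same specific discharge q through every layer.
Σ(b_i/K_i) = 12.0/6.39 + 10.5/0.0556 = 190.7 d.
q = Δh / Σ(b_i/K_i) = 11.1 / 190.7 = 0.05820 m/day.
In each layer the seepage velocity is v_i = q/n_i, so the layer transit time is t_i = b_i·n_i / q:
  layer 1 (weathered basalt): t_1 = 12.0 × 0.08 / 0.05820 = 16.50 d
  layer 2 (silt): t_2 = 10.5 × 0.15 / 0.05820 = 27.06 d
Total t = Σ t_i = 43.56 days.

43.6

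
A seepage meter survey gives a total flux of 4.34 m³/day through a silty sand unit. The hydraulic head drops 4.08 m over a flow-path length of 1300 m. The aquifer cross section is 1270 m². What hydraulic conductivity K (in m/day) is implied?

Hydraulic gradient i = Δh / L = 4.08 / 1300 = 0.003138.
From Q = K·A·i, K = Q / (A·i) = 4.34 / (1270 × 0.003138) = 1.089 m/day.

1.09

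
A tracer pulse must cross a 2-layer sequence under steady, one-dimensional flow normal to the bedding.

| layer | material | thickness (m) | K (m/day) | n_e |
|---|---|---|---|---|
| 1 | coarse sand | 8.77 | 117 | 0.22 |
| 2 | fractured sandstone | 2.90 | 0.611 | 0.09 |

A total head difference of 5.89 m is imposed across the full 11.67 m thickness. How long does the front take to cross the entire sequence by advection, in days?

With flow normal to the layers, continuity requires the same specific discharge q through every layer.
Σ(b_i/K_i) = 8.77/117 + 2.90/0.611 = 4.821 d.
q = Δh / Σ(b_i/K_i) = 5.89 / 4.821 = 1.222 m/day.
In each layer the seepage velocity is v_i = q/n_i, so the layer transit time is t_i = b_i·n_i / q:
  layer 1 (coarse sand): t_1 = 8.77 × 0.22 / 1.222 = 1.579 d
  layer 2 (fractured sandstone): t_2 = 2.90 × 0.09 / 1.222 = 0.2136 d
Total t = Σ t_i = 1.793 days.

1.79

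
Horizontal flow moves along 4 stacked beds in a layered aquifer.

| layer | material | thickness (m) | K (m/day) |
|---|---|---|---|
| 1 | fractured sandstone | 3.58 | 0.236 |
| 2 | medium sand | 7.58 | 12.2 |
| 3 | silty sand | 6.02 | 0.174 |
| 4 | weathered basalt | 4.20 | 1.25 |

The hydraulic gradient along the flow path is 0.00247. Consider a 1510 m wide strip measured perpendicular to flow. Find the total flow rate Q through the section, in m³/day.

Flow is parallel to layering, so each bed carries its own Darcy discharge and the transmissivities add.
Σ(K_i·b_i) = 0.236×3.58 + 12.2×7.58 + 0.174×6.02 + 1.25×4.20 = 99.62 m²/day.
Hydraulic gradient i = 0.00247.
Q = Σ(K_i·b_i) · W · i = 99.62 × 1510 × 0.002470 = 371.5 m³/day.

372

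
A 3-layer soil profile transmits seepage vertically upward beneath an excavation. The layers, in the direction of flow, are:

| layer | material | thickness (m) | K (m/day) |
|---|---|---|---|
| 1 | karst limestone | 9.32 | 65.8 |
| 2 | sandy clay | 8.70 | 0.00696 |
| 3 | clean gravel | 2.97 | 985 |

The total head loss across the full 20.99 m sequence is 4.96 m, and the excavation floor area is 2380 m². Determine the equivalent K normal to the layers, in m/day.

Flow is perpendicular to layering, so the layers act in series and the equivalent K is the thickness-weighted harmonic mean.
Total thickness L = 9.32 + 8.70 + 2.97 = 20.99 m.
Σ(b_i/K_i) = 9.32/65.8 + 8.70/0.00696 + 2.97/985 = 1250 d.
K_eq = L / Σ(b_i/K_i) = 20.99 / 1250 = 0.01679 m/day.

0.0168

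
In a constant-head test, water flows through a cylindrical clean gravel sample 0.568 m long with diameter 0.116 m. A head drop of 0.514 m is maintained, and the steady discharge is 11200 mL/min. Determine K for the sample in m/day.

Cross-sectional area A = π·(d/2)² = π × (0.116/2)² = 0.01057 m².
Convert discharge: 11200 mL/min = 0.0001867 m³/s.
Darcy's law rearranged: K = Q·L / (A·Δh) = 0.0001867 × 0.568 / (0.01057 × 0.514) = 0.01952 m/s = 1686 m/day.

1690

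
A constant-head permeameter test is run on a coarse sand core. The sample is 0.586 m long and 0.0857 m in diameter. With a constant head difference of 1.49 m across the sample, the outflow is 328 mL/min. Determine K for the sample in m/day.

Cross-sectional area A = π·(d/2)² = π × (0.0857/2)² = 0.005768 m².
Convert discharge: 328 mL/min = 5.467e-06 m³/s.
Darcy's law rearranged: K = Q·L / (A·Δh) = 5.467e-06 × 0.586 / (0.005768 × 1.49) = 0.0003727 m/s = 32.20 m/day.

32.2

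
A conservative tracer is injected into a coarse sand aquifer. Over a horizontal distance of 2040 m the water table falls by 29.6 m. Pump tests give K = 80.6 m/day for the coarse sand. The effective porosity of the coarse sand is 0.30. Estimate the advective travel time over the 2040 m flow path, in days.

Hydraulic gradient i = Δh / L = 29.6 / 2040 = 0.01451.
Darcy flux q = K · i = 80.60 × 0.01451 = 1.169 m/day.
Seepage velocity v = q / n_e = 1.169 / 0.30 = 3.898 m/day.
Travel time t = L / v = 2040 / 3.898 = 523.3 days.

523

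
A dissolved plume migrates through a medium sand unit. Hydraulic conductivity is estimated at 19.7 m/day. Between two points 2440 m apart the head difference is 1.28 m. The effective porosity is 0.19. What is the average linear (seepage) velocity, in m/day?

Hydraulic gradient i = Δh / L = 1.28 / 2440 = 0.0005246.
Darcy flux q = K · i = 19.70 × 0.0005246 = 0.01033 m/day.
Seepage velocity v = q / n_e = 0.01033 / 0.19 = 0.05439 m/day.

0.0544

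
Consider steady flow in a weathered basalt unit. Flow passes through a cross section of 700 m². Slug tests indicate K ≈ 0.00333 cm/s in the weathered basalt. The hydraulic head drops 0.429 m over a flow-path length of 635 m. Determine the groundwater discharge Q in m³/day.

1.36

Convert K: 0.00333 cm/s × 864 = 2.877 m/day.
Hydraulic gradient i = Δh / L = 0.429 / 635 = 0.0006756.
Darcy's law: Q = K · A · i = 2.877 × 700.0 × 0.0006756 = 1.361 m³/day.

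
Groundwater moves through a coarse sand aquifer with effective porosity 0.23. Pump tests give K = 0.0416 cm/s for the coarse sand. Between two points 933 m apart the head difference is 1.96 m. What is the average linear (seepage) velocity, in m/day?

0.328

Convert K: 0.0416 cm/s × 864 = 35.94 m/day.
Hydraulic gradient i = Δh / L = 1.96 / 933 = 0.002101.
Darcy flux q = K · i = 35.94 × 0.002101 = 0.07551 m/day.
Seepage velocity v = q / n_e = 0.07551 / 0.23 = 0.3283 m/day.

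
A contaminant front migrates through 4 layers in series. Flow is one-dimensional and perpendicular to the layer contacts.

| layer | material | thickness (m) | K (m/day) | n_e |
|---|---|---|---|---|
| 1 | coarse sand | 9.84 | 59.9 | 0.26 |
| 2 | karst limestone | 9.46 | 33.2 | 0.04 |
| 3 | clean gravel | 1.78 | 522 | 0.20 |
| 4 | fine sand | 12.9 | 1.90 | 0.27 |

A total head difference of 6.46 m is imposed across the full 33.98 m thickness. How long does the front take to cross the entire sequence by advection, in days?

With flow normal to the layers, continuity requires the same specific discharge q through every layer.
Σ(b_i/K_i) = 9.84/59.9 + 9.46/33.2 + 1.78/522 + 12.9/1.90 = 7.242 d.
q = Δh / Σ(b_i/K_i) = 6.46 / 7.242 = 0.8920 m/day.
In each layer the seepage velocity is v_i = q/n_i, so the layer transit time is t_i = b_i·n_i / q:
  layer 1 (coarse sand): t_1 = 9.84 × 0.26 / 0.8920 = 2.868 d
  layer 2 (karst limestone): t_2 = 9.46 × 0.04 / 0.8920 = 0.4242 d
  layer 3 (clean gravel): t_3 = 1.78 × 0.20 / 0.8920 = 0.3991 d
  layer 4 (fine sand): t_4 = 12.9 × 0.27 / 0.8920 = 3.905 d
Total t = Σ t_i = 7.596 days.

7.60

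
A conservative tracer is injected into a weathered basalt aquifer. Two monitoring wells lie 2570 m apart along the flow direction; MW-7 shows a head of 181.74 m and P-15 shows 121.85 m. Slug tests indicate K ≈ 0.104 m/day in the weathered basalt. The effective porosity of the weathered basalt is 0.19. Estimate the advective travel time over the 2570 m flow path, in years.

Hydraulic gradient i = (181.74 − 121.85) / 2570 = 59.89 / 2570 = 0.02330.
Darcy flux q = K · i = 0.1040 × 0.02330 = 0.002424 m/day.
Seepage velocity v = q / n_e = 0.002424 / 0.19 = 0.01276 m/day.
Travel time t = L / v = 2570 / 0.01276 = 2.015e+05 days = 551.6 years.

552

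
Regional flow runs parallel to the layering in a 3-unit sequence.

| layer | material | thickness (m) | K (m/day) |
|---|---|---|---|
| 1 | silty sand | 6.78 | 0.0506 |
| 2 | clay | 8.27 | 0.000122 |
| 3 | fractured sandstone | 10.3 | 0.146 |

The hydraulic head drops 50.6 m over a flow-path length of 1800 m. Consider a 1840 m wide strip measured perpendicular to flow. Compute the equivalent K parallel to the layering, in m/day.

0.0729

Flow is parallel to layering, so each bed carries its own Darcy discharge and the transmissivities add.
Σ(K_i·b_i) = 0.0506×6.78 + 0.000122×8.27 + 0.146×10.3 = 1.848 m²/day.
Total thickness b = 25.35 m, so K_eq = Σ(K_i·b_i)/b = 0.07289 m/day.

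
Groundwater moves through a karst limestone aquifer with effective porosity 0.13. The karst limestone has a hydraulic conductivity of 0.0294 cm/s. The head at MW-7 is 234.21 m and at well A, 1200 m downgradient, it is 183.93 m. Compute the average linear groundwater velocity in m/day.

Convert K: 0.0294 cm/s × 864 = 25.40 m/day.
Hydraulic gradient i = (234.21 − 183.93) / 1200 = 50.28 / 1200 = 0.04190.
Darcy flux q = K · i = 25.40 × 0.04190 = 1.064 m/day.
Seepage velocity v = q / n_e = 1.064 / 0.13 = 8.187 m/day.

8.19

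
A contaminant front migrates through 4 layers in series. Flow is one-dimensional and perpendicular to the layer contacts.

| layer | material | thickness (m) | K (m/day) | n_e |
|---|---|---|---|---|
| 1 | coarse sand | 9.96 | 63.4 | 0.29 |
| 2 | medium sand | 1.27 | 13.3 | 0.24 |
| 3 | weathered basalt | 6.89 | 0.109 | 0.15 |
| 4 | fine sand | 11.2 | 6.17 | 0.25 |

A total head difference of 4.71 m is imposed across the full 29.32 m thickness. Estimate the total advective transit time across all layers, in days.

97.4

With flow normal to the layers, continuity requires the same specific discharge q through every layer.
Σ(b_i/K_i) = 9.96/63.4 + 1.27/13.3 + 6.89/0.109 + 11.2/6.17 = 65.28 d.
q = Δh / Σ(b_i/K_i) = 4.71 / 65.28 = 0.07215 m/day.
In each layer the seepage velocity is v_i = q/n_i, so the layer transit time is t_i = b_i·n_i / q:
  layer 1 (coarse sand): t_1 = 9.96 × 0.29 / 0.07215 = 40.03 d
  layer 2 (medium sand): t_2 = 1.27 × 0.24 / 0.07215 = 4.224 d
  layer 3 (weathered basalt): t_3 = 6.89 × 0.15 / 0.07215 = 14.32 d
  layer 4 (fine sand): t_4 = 11.2 × 0.25 / 0.07215 = 38.81 d
Total t = Σ t_i = 97.39 days.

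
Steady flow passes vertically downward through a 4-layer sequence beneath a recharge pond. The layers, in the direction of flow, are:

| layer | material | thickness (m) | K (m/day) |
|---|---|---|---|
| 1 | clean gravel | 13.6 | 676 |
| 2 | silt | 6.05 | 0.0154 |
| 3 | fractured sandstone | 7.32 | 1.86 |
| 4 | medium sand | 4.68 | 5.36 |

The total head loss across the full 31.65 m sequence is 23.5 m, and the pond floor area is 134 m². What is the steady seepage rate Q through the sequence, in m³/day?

7.92

Flow is perpendicular to layering, so the layers act in series and the equivalent K is the thickness-weighted harmonic mean.
Total thickness L = 13.6 + 6.05 + 7.32 + 4.68 = 31.65 m.
Σ(b_i/K_i) = 13.6/676 + 6.05/0.0154 + 7.32/1.86 + 4.68/5.36 = 397.7 d.
K_eq = L / Σ(b_i/K_i) = 31.65 / 397.7 = 0.07959 m/day.
Q = K_eq · A · (Δh/L) = 0.07959 × 134 × (23.5/31.65) = 7.918 m³/day.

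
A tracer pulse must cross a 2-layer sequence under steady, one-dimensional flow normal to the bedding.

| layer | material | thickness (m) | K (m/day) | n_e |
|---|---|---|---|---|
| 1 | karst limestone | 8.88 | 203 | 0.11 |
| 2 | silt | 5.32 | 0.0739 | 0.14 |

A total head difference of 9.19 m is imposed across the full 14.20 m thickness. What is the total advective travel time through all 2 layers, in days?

With flow normal to the layers, continuity requires the same specific discharge q through every layer.
Σ(b_i/K_i) = 8.88/203 + 5.32/0.0739 = 72.03 d.
q = Δh / Σ(b_i/K_i) = 9.19 / 72.03 = 0.1276 m/day.
In each layer the seepage velocity is v_i = q/n_i, so the layer transit time is t_i = b_i·n_i / q:
  layer 1 (karst limestone): t_1 = 8.88 × 0.11 / 0.1276 = 7.656 d
  layer 2 (silt): t_2 = 5.32 × 0.14 / 0.1276 = 5.838 d
Total t = Σ t_i = 13.49 days.

13.5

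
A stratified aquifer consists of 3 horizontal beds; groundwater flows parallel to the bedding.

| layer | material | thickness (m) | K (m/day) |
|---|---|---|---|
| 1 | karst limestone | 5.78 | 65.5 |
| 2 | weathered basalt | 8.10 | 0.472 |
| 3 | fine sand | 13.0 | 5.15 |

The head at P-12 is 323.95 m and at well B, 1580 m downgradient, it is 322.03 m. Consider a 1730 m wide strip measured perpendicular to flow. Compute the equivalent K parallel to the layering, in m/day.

16.7

Flow is parallel to layering, so each bed carries its own Darcy discharge and the transmissivities add.
Σ(K_i·b_i) = 65.5×5.78 + 0.472×8.10 + 5.15×13.0 = 449.4 m²/day.
Total thickness b = 26.88 m, so K_eq = Σ(K_i·b_i)/b = 16.72 m/day.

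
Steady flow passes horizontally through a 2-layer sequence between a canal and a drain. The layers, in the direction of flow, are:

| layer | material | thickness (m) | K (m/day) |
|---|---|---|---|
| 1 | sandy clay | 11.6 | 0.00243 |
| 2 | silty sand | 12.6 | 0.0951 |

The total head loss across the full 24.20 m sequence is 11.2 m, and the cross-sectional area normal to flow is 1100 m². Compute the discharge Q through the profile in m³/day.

Flow is perpendicular to layering, so the layers act in series and the equivalent K is the thickness-weighted harmonic mean.
Total thickness L = 11.6 + 12.6 = 24.20 m.
Σ(b_i/K_i) = 11.6/0.00243 + 12.6/0.0951 = 4906 d.
K_eq = L / Σ(b_i/K_i) = 24.20 / 4906 = 0.004933 m/day.
Q = K_eq · A · (Δh/L) = 0.004933 × 1100 × (11.2/24.20) = 2.511 m³/day.

2.51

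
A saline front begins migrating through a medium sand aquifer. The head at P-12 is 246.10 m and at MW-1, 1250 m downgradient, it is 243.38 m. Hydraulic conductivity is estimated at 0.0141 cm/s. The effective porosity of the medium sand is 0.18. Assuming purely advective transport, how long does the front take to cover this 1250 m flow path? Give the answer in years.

Convert K: 0.0141 cm/s × 864 = 12.18 m/day.
Hydraulic gradient i = (246.10 − 243.38) / 1250 = 2.72 / 1250 = 0.002176.
Darcy flux q = K · i = 12.18 × 0.002176 = 0.02651 m/day.
Seepage velocity v = q / n_e = 0.02651 / 0.18 = 0.1473 m/day.
Travel time t = L / v = 1250 / 0.1473 = 8488 days = 23.24 years.

23.2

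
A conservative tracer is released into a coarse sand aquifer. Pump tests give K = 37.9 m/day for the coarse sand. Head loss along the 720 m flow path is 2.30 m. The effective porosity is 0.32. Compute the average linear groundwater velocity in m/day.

0.378

Hydraulic gradient i = Δh / L = 2.30 / 720 = 0.003194.
Darcy flux q = K · i = 37.90 × 0.003194 = 0.1211 m/day.
Seepage velocity v = q / n_e = 0.1211 / 0.32 = 0.3783 m/day.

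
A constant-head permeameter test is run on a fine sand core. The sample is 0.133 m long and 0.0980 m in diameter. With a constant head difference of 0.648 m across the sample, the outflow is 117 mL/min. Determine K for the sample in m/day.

Cross-sectional area A = π·(d/2)² = π × (0.0980/2)² = 0.007543 m².
Convert discharge: 117 mL/min = 1.950e-06 m³/s.
Darcy's law rearranged: K = Q·L / (A·Δh) = 1.950e-06 × 0.133 / (0.007543 × 0.648) = 5.306e-05 m/s = 4.584 m/day.

4.58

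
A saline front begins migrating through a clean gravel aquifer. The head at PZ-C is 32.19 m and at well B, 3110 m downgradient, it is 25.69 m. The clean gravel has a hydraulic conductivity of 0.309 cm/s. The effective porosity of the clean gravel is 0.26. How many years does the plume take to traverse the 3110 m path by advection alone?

Convert K: 0.309 cm/s × 864 = 267.0 m/day.
Hydraulic gradient i = (32.19 − 25.69) / 3110 = 6.5 / 3110 = 0.002090.
Darcy flux q = K · i = 267.0 × 0.002090 = 0.5580 m/day.
Seepage velocity v = q / n_e = 0.5580 / 0.26 = 2.146 m/day.
Travel time t = L / v = 3110 / 2.146 = 1449 days = 3.968 years.

3.97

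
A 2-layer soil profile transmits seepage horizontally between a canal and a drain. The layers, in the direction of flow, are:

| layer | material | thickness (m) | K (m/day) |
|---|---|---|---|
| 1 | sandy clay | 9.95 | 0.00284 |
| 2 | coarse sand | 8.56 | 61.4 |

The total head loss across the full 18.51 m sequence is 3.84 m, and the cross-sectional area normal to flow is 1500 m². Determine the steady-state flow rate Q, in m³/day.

Flow is perpendicular to layering, so the layers act in series and the equivalent K is the thickness-weighted harmonic mean.
Total thickness L = 9.95 + 8.56 = 18.51 m.
Σ(b_i/K_i) = 9.95/0.00284 + 8.56/61.4 = 3504 d.
K_eq = L / Σ(b_i/K_i) = 18.51 / 3504 = 0.005283 m/day.
Q = K_eq · A · (Δh/L) = 0.005283 × 1500 × (3.84/18.51) = 1.644 m³/day.

1.64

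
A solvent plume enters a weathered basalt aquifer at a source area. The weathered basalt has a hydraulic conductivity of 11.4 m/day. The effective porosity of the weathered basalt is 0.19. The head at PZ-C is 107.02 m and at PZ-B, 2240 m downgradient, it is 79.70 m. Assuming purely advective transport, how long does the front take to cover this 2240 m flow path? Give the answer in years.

8.38

Hydraulic gradient i = (107.02 − 79.70) / 2240 = 27.32 / 2240 = 0.01220.
Darcy flux q = K · i = 11.40 × 0.01220 = 0.1390 m/day.
Seepage velocity v = q / n_e = 0.1390 / 0.19 = 0.7318 m/day.
Travel time t = L / v = 2240 / 0.7318 = 3061 days = 8.381 years.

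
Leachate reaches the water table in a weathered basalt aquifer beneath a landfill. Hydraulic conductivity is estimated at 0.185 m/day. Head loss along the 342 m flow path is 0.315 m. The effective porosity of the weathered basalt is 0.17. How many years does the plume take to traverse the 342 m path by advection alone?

Hydraulic gradient i = Δh / L = 0.315 / 342 = 0.0009211.
Darcy flux q = K · i = 0.1850 × 0.0009211 = 0.0001704 m/day.
Seepage velocity v = q / n_e = 0.0001704 / 0.17 = 0.001002 m/day.
Travel time t = L / v = 342 / 0.001002 = 3.412e+05 days = 934.2 years.

934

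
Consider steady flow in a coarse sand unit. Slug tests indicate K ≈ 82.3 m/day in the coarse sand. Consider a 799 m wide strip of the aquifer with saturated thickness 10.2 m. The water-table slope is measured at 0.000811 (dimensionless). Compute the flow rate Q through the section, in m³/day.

Cross-sectional area A = 799 × 10.2 = 8150 m².
Hydraulic gradient i = 0.000811.
Darcy's law: Q = K · A · i = 82.30 × 8150 × 0.0008110 = 544.0 m³/day.

544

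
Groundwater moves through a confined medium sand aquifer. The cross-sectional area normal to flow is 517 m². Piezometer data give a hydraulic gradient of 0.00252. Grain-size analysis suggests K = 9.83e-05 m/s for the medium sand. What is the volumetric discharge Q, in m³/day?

Convert K: 9.83e-05 m/s × 86400 = 8.493 m/day.
Hydraulic gradient i = 0.00252.
Darcy's law: Q = K · A · i = 8.493 × 517.0 × 0.002520 = 11.07 m³/day.

11.1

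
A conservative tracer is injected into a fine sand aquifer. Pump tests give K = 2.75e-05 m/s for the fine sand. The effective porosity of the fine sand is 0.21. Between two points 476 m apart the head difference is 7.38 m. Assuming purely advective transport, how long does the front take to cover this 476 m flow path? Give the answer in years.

7.43

Convert K: 2.75e-05 m/s × 86400 = 2.376 m/day.
Hydraulic gradient i = Δh / L = 7.38 / 476 = 0.01550.
Darcy flux q = K · i = 2.376 × 0.01550 = 0.03684 m/day.
Seepage velocity v = q / n_e = 0.03684 / 0.21 = 0.1754 m/day.
Travel time t = L / v = 476 / 0.1754 = 2714 days = 7.429 years.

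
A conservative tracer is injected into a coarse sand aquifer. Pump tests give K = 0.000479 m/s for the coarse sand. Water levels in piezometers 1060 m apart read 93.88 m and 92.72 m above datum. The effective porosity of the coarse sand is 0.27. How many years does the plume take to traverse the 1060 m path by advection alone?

Convert K: 0.000479 m/s × 86400 = 41.39 m/day.
Hydraulic gradient i = (93.88 − 92.72) / 1060 = 1.16 / 1060 = 0.001094.
Darcy flux q = K · i = 41.39 × 0.001094 = 0.04529 m/day.
Seepage velocity v = q / n_e = 0.04529 / 0.27 = 0.1677 m/day.
Travel time t = L / v = 1060 / 0.1677 = 6319 days = 17.30 years.

17.3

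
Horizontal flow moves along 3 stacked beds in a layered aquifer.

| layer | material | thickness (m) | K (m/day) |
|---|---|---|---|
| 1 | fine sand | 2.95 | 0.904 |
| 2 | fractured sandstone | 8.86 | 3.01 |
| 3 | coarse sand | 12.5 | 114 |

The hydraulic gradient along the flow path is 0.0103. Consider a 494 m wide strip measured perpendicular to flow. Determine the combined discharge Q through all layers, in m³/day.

7400

Flow is parallel to layering, so each bed carries its own Darcy discharge and the transmissivities add.
Σ(K_i·b_i) = 0.904×2.95 + 3.01×8.86 + 114×12.5 = 1454 m²/day.
Hydraulic gradient i = 0.0103.
Q = Σ(K_i·b_i) · W · i = 1454 × 494 × 0.01030 = 7400 m³/day.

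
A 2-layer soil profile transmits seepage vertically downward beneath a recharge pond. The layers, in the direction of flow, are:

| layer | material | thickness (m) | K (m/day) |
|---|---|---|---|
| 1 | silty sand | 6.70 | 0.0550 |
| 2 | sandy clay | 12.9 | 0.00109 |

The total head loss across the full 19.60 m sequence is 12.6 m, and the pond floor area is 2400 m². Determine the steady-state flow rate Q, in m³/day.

Flow is perpendicular to layering, so the layers act in series and the equivalent K is the thickness-weighted harmonic mean.
Total thickness L = 6.70 + 12.9 = 19.60 m.
Σ(b_i/K_i) = 6.70/0.0550 + 12.9/0.00109 = 11957 d.
K_eq = L / Σ(b_i/K_i) = 19.60 / 11957 = 0.001639 m/day.
Q = K_eq · A · (Δh/L) = 0.001639 × 2400 × (12.6/19.60) = 2.529 m³/day.

2.53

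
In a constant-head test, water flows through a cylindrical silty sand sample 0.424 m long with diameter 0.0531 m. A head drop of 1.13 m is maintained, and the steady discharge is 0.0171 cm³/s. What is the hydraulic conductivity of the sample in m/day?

0.250

Cross-sectional area A = π·(d/2)² = π × (0.0531/2)² = 0.002215 m².
Convert discharge: 0.0171 cm³/s = 1.710e-08 m³/s.
Darcy's law rearranged: K = Q·L / (A·Δh) = 1.710e-08 × 0.424 / (0.002215 × 1.13) = 2.897e-06 m/s = 0.2503 m/day.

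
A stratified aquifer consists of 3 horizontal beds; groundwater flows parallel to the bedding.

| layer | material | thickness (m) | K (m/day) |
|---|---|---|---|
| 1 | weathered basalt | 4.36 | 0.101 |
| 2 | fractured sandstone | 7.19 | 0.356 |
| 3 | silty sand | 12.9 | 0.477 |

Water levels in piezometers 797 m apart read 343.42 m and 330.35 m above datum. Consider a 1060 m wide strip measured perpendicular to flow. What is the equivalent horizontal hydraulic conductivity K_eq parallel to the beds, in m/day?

0.374

Flow is parallel to layering, so each bed carries its own Darcy discharge and the transmissivities add.
Σ(K_i·b_i) = 0.101×4.36 + 0.356×7.19 + 0.477×12.9 = 9.153 m²/day.
Total thickness b = 24.45 m, so K_eq = Σ(K_i·b_i)/b = 0.3744 m/day.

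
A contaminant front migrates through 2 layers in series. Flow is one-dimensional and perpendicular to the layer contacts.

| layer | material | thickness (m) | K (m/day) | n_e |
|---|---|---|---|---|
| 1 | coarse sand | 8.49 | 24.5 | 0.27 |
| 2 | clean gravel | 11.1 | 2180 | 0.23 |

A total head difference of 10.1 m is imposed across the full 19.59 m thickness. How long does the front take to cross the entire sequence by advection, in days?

With flow normal to the layers, continuity requires the same specific discharge q through every layer.
Σ(b_i/K_i) = 8.49/24.5 + 11.1/2180 = 0.3516 d.
q = Δh / Σ(b_i/K_i) = 10.1 / 0.3516 = 28.72 m/day.
In each layer the seepage velocity is v_i = q/n_i, so the layer transit time is t_i = b_i·n_i / q:
  layer 1 (coarse sand): t_1 = 8.49 × 0.27 / 28.72 = 0.07980 d
  layer 2 (clean gravel): t_2 = 11.1 × 0.23 / 28.72 = 0.08888 d
Total t = Σ t_i = 0.1687 days.

0.169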